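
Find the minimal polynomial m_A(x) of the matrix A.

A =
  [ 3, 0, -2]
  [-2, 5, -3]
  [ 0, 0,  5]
x^3 - 13*x^2 + 55*x - 75

The characteristic polynomial is χ_A(x) = (x - 5)^2*(x - 3), so the eigenvalues are known. The minimal polynomial is
  m_A(x) = Π_λ (x − λ)^{k_λ}
where k_λ is the size of the *largest* Jordan block for λ (equivalently, the smallest k with (A − λI)^k v = 0 for every generalised eigenvector v of λ).

  λ = 3: largest Jordan block has size 1, contributing (x − 3)
  λ = 5: largest Jordan block has size 2, contributing (x − 5)^2

So m_A(x) = (x - 5)^2*(x - 3) = x^3 - 13*x^2 + 55*x - 75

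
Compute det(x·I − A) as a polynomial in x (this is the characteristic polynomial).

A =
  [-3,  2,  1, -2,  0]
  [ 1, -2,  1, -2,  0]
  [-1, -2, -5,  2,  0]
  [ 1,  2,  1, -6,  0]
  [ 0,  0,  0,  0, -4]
x^5 + 20*x^4 + 160*x^3 + 640*x^2 + 1280*x + 1024

Expanding det(x·I − A) (e.g. by cofactor expansion or by noting that A is similar to its Jordan form J, which has the same characteristic polynomial as A) gives
  χ_A(x) = x^5 + 20*x^4 + 160*x^3 + 640*x^2 + 1280*x + 1024
which factors as (x + 4)^5. The eigenvalues (with algebraic multiplicities) are λ = -4 with multiplicity 5.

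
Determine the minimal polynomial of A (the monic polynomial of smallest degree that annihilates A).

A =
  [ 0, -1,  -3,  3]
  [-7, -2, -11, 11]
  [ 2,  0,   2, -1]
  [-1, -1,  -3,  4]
x^3 - 3*x^2 + 3*x - 1

The characteristic polynomial is χ_A(x) = (x - 1)^4, so the eigenvalues are known. The minimal polynomial is
  m_A(x) = Π_λ (x − λ)^{k_λ}
where k_λ is the size of the *largest* Jordan block for λ (equivalently, the smallest k with (A − λI)^k v = 0 for every generalised eigenvector v of λ).

  λ = 1: largest Jordan block has size 3, contributing (x − 1)^3

So m_A(x) = (x - 1)^3 = x^3 - 3*x^2 + 3*x - 1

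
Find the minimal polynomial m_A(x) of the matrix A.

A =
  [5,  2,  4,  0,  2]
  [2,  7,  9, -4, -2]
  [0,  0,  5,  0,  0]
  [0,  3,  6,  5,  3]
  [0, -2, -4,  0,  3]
x^3 - 15*x^2 + 75*x - 125

The characteristic polynomial is χ_A(x) = (x - 5)^5, so the eigenvalues are known. The minimal polynomial is
  m_A(x) = Π_λ (x − λ)^{k_λ}
where k_λ is the size of the *largest* Jordan block for λ (equivalently, the smallest k with (A − λI)^k v = 0 for every generalised eigenvector v of λ).

  λ = 5: largest Jordan block has size 3, contributing (x − 5)^3

So m_A(x) = (x - 5)^3 = x^3 - 15*x^2 + 75*x - 125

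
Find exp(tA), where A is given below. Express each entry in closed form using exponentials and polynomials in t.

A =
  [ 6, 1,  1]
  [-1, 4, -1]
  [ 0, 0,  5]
e^{tA} =
  [t*exp(5*t) + exp(5*t), t*exp(5*t), t*exp(5*t)]
  [-t*exp(5*t), -t*exp(5*t) + exp(5*t), -t*exp(5*t)]
  [0, 0, exp(5*t)]

Strategy: write A = P · J · P⁻¹ where J is a Jordan canonical form, so e^{tA} = P · e^{tJ} · P⁻¹, and e^{tJ} can be computed block-by-block.

A has Jordan form
J =
  [5, 1, 0]
  [0, 5, 0]
  [0, 0, 5]
(up to reordering of blocks).

Per-block formulas:
  For a 2×2 Jordan block J_2(5): exp(t · J_2(5)) = e^(5t)·(I + t·N), where N is the 2×2 nilpotent shift.
  For a 1×1 block at λ = 5: exp(t · [5]) = [e^(5t)].

After assembling e^{tJ} and conjugating by P, we get:

e^{tA} =
  [t*exp(5*t) + exp(5*t), t*exp(5*t), t*exp(5*t)]
  [-t*exp(5*t), -t*exp(5*t) + exp(5*t), -t*exp(5*t)]
  [0, 0, exp(5*t)]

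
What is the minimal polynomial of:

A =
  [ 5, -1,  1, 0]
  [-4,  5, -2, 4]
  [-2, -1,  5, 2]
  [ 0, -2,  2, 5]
x^3 - 15*x^2 + 75*x - 125

The characteristic polynomial is χ_A(x) = (x - 5)^4, so the eigenvalues are known. The minimal polynomial is
  m_A(x) = Π_λ (x − λ)^{k_λ}
where k_λ is the size of the *largest* Jordan block for λ (equivalently, the smallest k with (A − λI)^k v = 0 for every generalised eigenvector v of λ).

  λ = 5: largest Jordan block has size 3, contributing (x − 5)^3

So m_A(x) = (x - 5)^3 = x^3 - 15*x^2 + 75*x - 125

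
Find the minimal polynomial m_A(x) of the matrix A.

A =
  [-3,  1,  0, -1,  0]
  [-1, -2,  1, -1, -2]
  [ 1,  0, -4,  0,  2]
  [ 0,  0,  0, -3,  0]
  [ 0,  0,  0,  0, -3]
x^3 + 9*x^2 + 27*x + 27

The characteristic polynomial is χ_A(x) = (x + 3)^5, so the eigenvalues are known. The minimal polynomial is
  m_A(x) = Π_λ (x − λ)^{k_λ}
where k_λ is the size of the *largest* Jordan block for λ (equivalently, the smallest k with (A − λI)^k v = 0 for every generalised eigenvector v of λ).

  λ = -3: largest Jordan block has size 3, contributing (x + 3)^3

So m_A(x) = (x + 3)^3 = x^3 + 9*x^2 + 27*x + 27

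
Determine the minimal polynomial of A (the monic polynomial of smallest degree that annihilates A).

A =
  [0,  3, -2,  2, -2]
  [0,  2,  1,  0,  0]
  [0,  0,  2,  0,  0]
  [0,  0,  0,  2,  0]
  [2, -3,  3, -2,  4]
x^3 - 6*x^2 + 12*x - 8

The characteristic polynomial is χ_A(x) = (x - 2)^5, so the eigenvalues are known. The minimal polynomial is
  m_A(x) = Π_λ (x − λ)^{k_λ}
where k_λ is the size of the *largest* Jordan block for λ (equivalently, the smallest k with (A − λI)^k v = 0 for every generalised eigenvector v of λ).

  λ = 2: largest Jordan block has size 3, contributing (x − 2)^3

So m_A(x) = (x - 2)^3 = x^3 - 6*x^2 + 12*x - 8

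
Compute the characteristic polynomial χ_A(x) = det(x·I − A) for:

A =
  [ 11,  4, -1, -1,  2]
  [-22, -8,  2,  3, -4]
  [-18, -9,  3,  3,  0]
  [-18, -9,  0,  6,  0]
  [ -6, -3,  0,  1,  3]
x^5 - 15*x^4 + 90*x^3 - 270*x^2 + 405*x - 243

Expanding det(x·I − A) (e.g. by cofactor expansion or by noting that A is similar to its Jordan form J, which has the same characteristic polynomial as A) gives
  χ_A(x) = x^5 - 15*x^4 + 90*x^3 - 270*x^2 + 405*x - 243
which factors as (x - 3)^5. The eigenvalues (with algebraic multiplicities) are λ = 3 with multiplicity 5.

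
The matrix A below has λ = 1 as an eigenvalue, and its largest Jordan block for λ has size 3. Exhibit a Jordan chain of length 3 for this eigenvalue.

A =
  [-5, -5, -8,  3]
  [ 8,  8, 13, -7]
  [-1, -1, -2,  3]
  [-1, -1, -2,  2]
A Jordan chain for λ = 1 of length 3:
v_1 = (2, -5, 2, 1)ᵀ
v_2 = (3, -5, 1, 1)ᵀ
v_3 = (2, -3, 0, 0)ᵀ

Let N = A − (1)·I. We want v_3 with N^3 v_3 = 0 but N^2 v_3 ≠ 0; then v_{j-1} := N · v_j for j = 3, …, 2.

Pick v_3 = (2, -3, 0, 0)ᵀ.
Then v_2 = N · v_3 = (3, -5, 1, 1)ᵀ.
Then v_1 = N · v_2 = (2, -5, 2, 1)ᵀ.

Sanity check: (A − (1)·I) v_1 = (0, 0, 0, 0)ᵀ = 0. ✓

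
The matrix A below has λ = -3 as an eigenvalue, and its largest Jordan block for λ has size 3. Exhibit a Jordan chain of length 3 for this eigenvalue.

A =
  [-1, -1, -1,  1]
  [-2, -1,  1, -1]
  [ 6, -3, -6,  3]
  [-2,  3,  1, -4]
A Jordan chain for λ = -3 of length 3:
v_1 = (-2, 0, -6, -2)ᵀ
v_2 = (2, -2, 6, -2)ᵀ
v_3 = (1, 0, 0, 0)ᵀ

Let N = A − (-3)·I. We want v_3 with N^3 v_3 = 0 but N^2 v_3 ≠ 0; then v_{j-1} := N · v_j for j = 3, …, 2.

Pick v_3 = (1, 0, 0, 0)ᵀ.
Then v_2 = N · v_3 = (2, -2, 6, -2)ᵀ.
Then v_1 = N · v_2 = (-2, 0, -6, -2)ᵀ.

Sanity check: (A − (-3)·I) v_1 = (0, 0, 0, 0)ᵀ = 0. ✓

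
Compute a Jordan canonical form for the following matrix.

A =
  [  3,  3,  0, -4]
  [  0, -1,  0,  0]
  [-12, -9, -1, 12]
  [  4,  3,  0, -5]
J_2(-1) ⊕ J_1(-1) ⊕ J_1(-1)

The characteristic polynomial is
  det(x·I − A) = x^4 + 4*x^3 + 6*x^2 + 4*x + 1 = (x + 1)^4

Eigenvalues and multiplicities (the geometric multiplicity of λ is n − rank(A − λI), which equals the number of Jordan blocks for λ):
  λ = -1: algebraic multiplicity = 4, geometric multiplicity = 3

Determining the block sizes for each eigenvalue:
  λ = -1: 3 blocks summing to 4 forces exactly one block of size 2 and the rest size 1 → block sizes [2, 1, 1]

Assembling the blocks gives a Jordan form
J =
  [-1,  1,  0,  0]
  [ 0, -1,  0,  0]
  [ 0,  0, -1,  0]
  [ 0,  0,  0, -1]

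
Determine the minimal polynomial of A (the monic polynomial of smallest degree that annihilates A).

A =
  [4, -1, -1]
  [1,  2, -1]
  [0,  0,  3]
x^2 - 6*x + 9

The characteristic polynomial is χ_A(x) = (x - 3)^3, so the eigenvalues are known. The minimal polynomial is
  m_A(x) = Π_λ (x − λ)^{k_λ}
where k_λ is the size of the *largest* Jordan block for λ (equivalently, the smallest k with (A − λI)^k v = 0 for every generalised eigenvector v of λ).

  λ = 3: largest Jordan block has size 2, contributing (x − 3)^2

So m_A(x) = (x - 3)^2 = x^2 - 6*x + 9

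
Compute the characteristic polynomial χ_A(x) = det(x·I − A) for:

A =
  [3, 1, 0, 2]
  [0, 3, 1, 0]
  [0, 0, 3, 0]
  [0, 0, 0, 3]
x^4 - 12*x^3 + 54*x^2 - 108*x + 81

Expanding det(x·I − A) (e.g. by cofactor expansion or by noting that A is similar to its Jordan form J, which has the same characteristic polynomial as A) gives
  χ_A(x) = x^4 - 12*x^3 + 54*x^2 - 108*x + 81
which factors as (x - 3)^4. The eigenvalues (with algebraic multiplicities) are λ = 3 with multiplicity 4.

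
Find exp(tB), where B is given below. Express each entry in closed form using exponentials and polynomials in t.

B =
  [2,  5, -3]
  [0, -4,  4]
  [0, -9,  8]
e^{tB} =
  [exp(2*t), -3*t^2*exp(2*t)/2 + 5*t*exp(2*t), t^2*exp(2*t) - 3*t*exp(2*t)]
  [0, -6*t*exp(2*t) + exp(2*t), 4*t*exp(2*t)]
  [0, -9*t*exp(2*t), 6*t*exp(2*t) + exp(2*t)]

Strategy: write B = P · J · P⁻¹ where J is a Jordan canonical form, so e^{tB} = P · e^{tJ} · P⁻¹, and e^{tJ} can be computed block-by-block.

B has Jordan form
J =
  [2, 1, 0]
  [0, 2, 1]
  [0, 0, 2]
(up to reordering of blocks).

Per-block formulas:
  For a 3×3 Jordan block J_3(2): exp(t · J_3(2)) = e^(2t)·(I + t·N + (t^2/2)·N^2), where N is the 3×3 nilpotent shift.

After assembling e^{tJ} and conjugating by P, we get:

e^{tB} =
  [exp(2*t), -3*t^2*exp(2*t)/2 + 5*t*exp(2*t), t^2*exp(2*t) - 3*t*exp(2*t)]
  [0, -6*t*exp(2*t) + exp(2*t), 4*t*exp(2*t)]
  [0, -9*t*exp(2*t), 6*t*exp(2*t) + exp(2*t)]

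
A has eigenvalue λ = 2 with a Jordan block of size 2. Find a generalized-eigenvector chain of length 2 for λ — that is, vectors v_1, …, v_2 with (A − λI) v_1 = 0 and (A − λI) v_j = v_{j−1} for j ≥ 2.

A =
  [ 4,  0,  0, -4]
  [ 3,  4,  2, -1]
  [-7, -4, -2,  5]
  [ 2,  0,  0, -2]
A Jordan chain for λ = 2 of length 2:
v_1 = (0, 1, -1, 0)ᵀ
v_2 = (2, -2, 0, 1)ᵀ

Let N = A − (2)·I. We want v_2 with N^2 v_2 = 0 but N^1 v_2 ≠ 0; then v_{j-1} := N · v_j for j = 2, …, 2.

Pick v_2 = (2, -2, 0, 1)ᵀ.
Then v_1 = N · v_2 = (0, 1, -1, 0)ᵀ.

Sanity check: (A − (2)·I) v_1 = (0, 0, 0, 0)ᵀ = 0. ✓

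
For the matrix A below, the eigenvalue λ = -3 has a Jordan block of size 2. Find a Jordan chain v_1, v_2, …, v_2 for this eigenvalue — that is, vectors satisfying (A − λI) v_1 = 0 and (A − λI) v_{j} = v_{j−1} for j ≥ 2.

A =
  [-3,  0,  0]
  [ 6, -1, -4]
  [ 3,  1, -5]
A Jordan chain for λ = -3 of length 2:
v_1 = (0, 6, 3)ᵀ
v_2 = (1, 0, 0)ᵀ

Let N = A − (-3)·I. We want v_2 with N^2 v_2 = 0 but N^1 v_2 ≠ 0; then v_{j-1} := N · v_j for j = 2, …, 2.

Pick v_2 = (1, 0, 0)ᵀ.
Then v_1 = N · v_2 = (0, 6, 3)ᵀ.

Sanity check: (A − (-3)·I) v_1 = (0, 0, 0)ᵀ = 0. ✓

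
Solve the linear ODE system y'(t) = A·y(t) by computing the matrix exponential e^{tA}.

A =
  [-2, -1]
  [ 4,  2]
e^{tA} =
  [1 - 2*t, -t]
  [4*t, 2*t + 1]

Strategy: write A = P · J · P⁻¹ where J is a Jordan canonical form, so e^{tA} = P · e^{tJ} · P⁻¹, and e^{tJ} can be computed block-by-block.

A has Jordan form
J =
  [0, 1]
  [0, 0]
(up to reordering of blocks).

Per-block formulas:
  For a 2×2 Jordan block J_2(0): exp(t · J_2(0)) = e^(0t)·(I + t·N), where N is the 2×2 nilpotent shift.

After assembling e^{tJ} and conjugating by P, we get:

e^{tA} =
  [1 - 2*t, -t]
  [4*t, 2*t + 1]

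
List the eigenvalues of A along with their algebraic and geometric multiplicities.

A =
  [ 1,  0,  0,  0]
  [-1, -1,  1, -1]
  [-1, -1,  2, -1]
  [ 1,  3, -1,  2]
λ = 1: alg = 4, geom = 2

Step 1 — factor the characteristic polynomial to read off the algebraic multiplicities:
  χ_A(x) = (x - 1)^4

Step 2 — compute geometric multiplicities via the rank-nullity identity g(λ) = n − rank(A − λI):
  rank(A − (1)·I) = 2, so dim ker(A − (1)·I) = n − 2 = 2

Summary:
  λ = 1: algebraic multiplicity = 4, geometric multiplicity = 2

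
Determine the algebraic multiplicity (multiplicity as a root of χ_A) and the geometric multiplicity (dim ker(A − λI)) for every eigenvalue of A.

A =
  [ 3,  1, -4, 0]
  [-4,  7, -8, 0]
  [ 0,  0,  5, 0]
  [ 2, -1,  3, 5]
λ = 5: alg = 4, geom = 2

Step 1 — factor the characteristic polynomial to read off the algebraic multiplicities:
  χ_A(x) = (x - 5)^4

Step 2 — compute geometric multiplicities via the rank-nullity identity g(λ) = n − rank(A − λI):
  rank(A − (5)·I) = 2, so dim ker(A − (5)·I) = n − 2 = 2

Summary:
  λ = 5: algebraic multiplicity = 4, geometric multiplicity = 2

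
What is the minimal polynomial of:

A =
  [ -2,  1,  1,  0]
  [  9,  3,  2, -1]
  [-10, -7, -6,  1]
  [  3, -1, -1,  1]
x^4 + 4*x^3 - 2*x^2 - 12*x + 9

The characteristic polynomial is χ_A(x) = (x - 1)^2*(x + 3)^2, so the eigenvalues are known. The minimal polynomial is
  m_A(x) = Π_λ (x − λ)^{k_λ}
where k_λ is the size of the *largest* Jordan block for λ (equivalently, the smallest k with (A − λI)^k v = 0 for every generalised eigenvector v of λ).

  λ = -3: largest Jordan block has size 2, contributing (x + 3)^2
  λ = 1: largest Jordan block has size 2, contributing (x − 1)^2

So m_A(x) = (x - 1)^2*(x + 3)^2 = x^4 + 4*x^3 - 2*x^2 - 12*x + 9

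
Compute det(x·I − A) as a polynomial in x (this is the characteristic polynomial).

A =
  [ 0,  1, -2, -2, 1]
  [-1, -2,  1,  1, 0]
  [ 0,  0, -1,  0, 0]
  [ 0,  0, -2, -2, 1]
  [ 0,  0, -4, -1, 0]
x^5 + 5*x^4 + 10*x^3 + 10*x^2 + 5*x + 1

Expanding det(x·I − A) (e.g. by cofactor expansion or by noting that A is similar to its Jordan form J, which has the same characteristic polynomial as A) gives
  χ_A(x) = x^5 + 5*x^4 + 10*x^3 + 10*x^2 + 5*x + 1
which factors as (x + 1)^5. The eigenvalues (with algebraic multiplicities) are λ = -1 with multiplicity 5.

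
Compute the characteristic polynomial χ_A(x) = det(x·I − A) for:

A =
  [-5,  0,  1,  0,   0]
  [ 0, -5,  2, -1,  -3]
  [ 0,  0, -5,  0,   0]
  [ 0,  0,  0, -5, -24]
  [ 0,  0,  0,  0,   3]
x^5 + 17*x^4 + 90*x^3 + 50*x^2 - 875*x - 1875

Expanding det(x·I − A) (e.g. by cofactor expansion or by noting that A is similar to its Jordan form J, which has the same characteristic polynomial as A) gives
  χ_A(x) = x^5 + 17*x^4 + 90*x^3 + 50*x^2 - 875*x - 1875
which factors as (x - 3)*(x + 5)^4. The eigenvalues (with algebraic multiplicities) are λ = -5 with multiplicity 4, λ = 3 with multiplicity 1.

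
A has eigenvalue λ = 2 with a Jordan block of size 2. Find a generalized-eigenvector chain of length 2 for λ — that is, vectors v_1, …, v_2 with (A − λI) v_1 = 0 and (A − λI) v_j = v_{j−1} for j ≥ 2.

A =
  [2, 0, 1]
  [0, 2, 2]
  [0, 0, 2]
A Jordan chain for λ = 2 of length 2:
v_1 = (1, 2, 0)ᵀ
v_2 = (0, 0, 1)ᵀ

Let N = A − (2)·I. We want v_2 with N^2 v_2 = 0 but N^1 v_2 ≠ 0; then v_{j-1} := N · v_j for j = 2, …, 2.

Pick v_2 = (0, 0, 1)ᵀ.
Then v_1 = N · v_2 = (1, 2, 0)ᵀ.

Sanity check: (A − (2)·I) v_1 = (0, 0, 0)ᵀ = 0. ✓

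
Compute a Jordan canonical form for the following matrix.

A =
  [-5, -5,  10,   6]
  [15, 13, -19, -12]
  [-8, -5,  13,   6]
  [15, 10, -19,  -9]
J_3(3) ⊕ J_1(3)

The characteristic polynomial is
  det(x·I − A) = x^4 - 12*x^3 + 54*x^2 - 108*x + 81 = (x - 3)^4

Eigenvalues and multiplicities (the geometric multiplicity of λ is n − rank(A − λI), which equals the number of Jordan blocks for λ):
  λ = 3: algebraic multiplicity = 4, geometric multiplicity = 2

Determining the block sizes for each eigenvalue:
  λ = 3: with am = 4 and gm = 2, the partition is not yet determined (e.g. several partitions of 4 into 2 parts exist). Let N = A − (3)·I. Computing rank(N^1) = 2, rank(N^2) = 1, rank(N^3) = 0; the number of blocks of size ≥ j is rank(N^{j−1}) − rank(N^j), giving [2, 1, 1]. So we have 1 block(s) of size 3, 1 block(s) of size 1 → block sizes [3, 1]

Assembling the blocks gives a Jordan form
J =
  [3, 1, 0, 0]
  [0, 3, 1, 0]
  [0, 0, 3, 0]
  [0, 0, 0, 3]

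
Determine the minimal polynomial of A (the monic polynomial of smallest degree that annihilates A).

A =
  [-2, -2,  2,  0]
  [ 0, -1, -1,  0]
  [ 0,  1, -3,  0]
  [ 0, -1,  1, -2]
x^2 + 4*x + 4

The characteristic polynomial is χ_A(x) = (x + 2)^4, so the eigenvalues are known. The minimal polynomial is
  m_A(x) = Π_λ (x − λ)^{k_λ}
where k_λ is the size of the *largest* Jordan block for λ (equivalently, the smallest k with (A − λI)^k v = 0 for every generalised eigenvector v of λ).

  λ = -2: largest Jordan block has size 2, contributing (x + 2)^2

So m_A(x) = (x + 2)^2 = x^2 + 4*x + 4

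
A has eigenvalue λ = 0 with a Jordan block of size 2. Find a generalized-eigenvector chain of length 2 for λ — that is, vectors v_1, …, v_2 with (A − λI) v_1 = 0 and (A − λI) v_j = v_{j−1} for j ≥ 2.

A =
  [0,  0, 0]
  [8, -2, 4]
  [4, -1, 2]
A Jordan chain for λ = 0 of length 2:
v_1 = (0, 8, 4)ᵀ
v_2 = (1, 0, 0)ᵀ

Let N = A − (0)·I. We want v_2 with N^2 v_2 = 0 but N^1 v_2 ≠ 0; then v_{j-1} := N · v_j for j = 2, …, 2.

Pick v_2 = (1, 0, 0)ᵀ.
Then v_1 = N · v_2 = (0, 8, 4)ᵀ.

Sanity check: (A − (0)·I) v_1 = (0, 0, 0)ᵀ = 0. ✓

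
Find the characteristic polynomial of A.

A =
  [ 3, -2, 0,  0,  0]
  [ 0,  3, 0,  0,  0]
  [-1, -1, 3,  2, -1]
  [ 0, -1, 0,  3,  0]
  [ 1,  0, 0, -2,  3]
x^5 - 15*x^4 + 90*x^3 - 270*x^2 + 405*x - 243

Expanding det(x·I − A) (e.g. by cofactor expansion or by noting that A is similar to its Jordan form J, which has the same characteristic polynomial as A) gives
  χ_A(x) = x^5 - 15*x^4 + 90*x^3 - 270*x^2 + 405*x - 243
which factors as (x - 3)^5. The eigenvalues (with algebraic multiplicities) are λ = 3 with multiplicity 5.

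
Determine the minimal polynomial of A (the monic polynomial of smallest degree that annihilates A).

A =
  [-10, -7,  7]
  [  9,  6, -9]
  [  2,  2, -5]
x^2 + 6*x + 9

The characteristic polynomial is χ_A(x) = (x + 3)^3, so the eigenvalues are known. The minimal polynomial is
  m_A(x) = Π_λ (x − λ)^{k_λ}
where k_λ is the size of the *largest* Jordan block for λ (equivalently, the smallest k with (A − λI)^k v = 0 for every generalised eigenvector v of λ).

  λ = -3: largest Jordan block has size 2, contributing (x + 3)^2

So m_A(x) = (x + 3)^2 = x^2 + 6*x + 9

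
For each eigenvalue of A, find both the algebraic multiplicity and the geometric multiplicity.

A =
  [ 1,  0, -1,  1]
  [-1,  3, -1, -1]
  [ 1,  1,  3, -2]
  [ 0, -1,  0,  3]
λ = 2: alg = 2, geom = 1; λ = 3: alg = 2, geom = 1

Step 1 — factor the characteristic polynomial to read off the algebraic multiplicities:
  χ_A(x) = (x - 3)^2*(x - 2)^2

Step 2 — compute geometric multiplicities via the rank-nullity identity g(λ) = n − rank(A − λI):
  rank(A − (2)·I) = 3, so dim ker(A − (2)·I) = n − 3 = 1
  rank(A − (3)·I) = 3, so dim ker(A − (3)·I) = n − 3 = 1

Summary:
  λ = 2: algebraic multiplicity = 2, geometric multiplicity = 1
  λ = 3: algebraic multiplicity = 2, geometric multiplicity = 1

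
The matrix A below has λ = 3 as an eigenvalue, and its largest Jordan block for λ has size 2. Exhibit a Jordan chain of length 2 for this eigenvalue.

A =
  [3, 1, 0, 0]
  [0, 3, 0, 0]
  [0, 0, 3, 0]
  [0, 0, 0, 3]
A Jordan chain for λ = 3 of length 2:
v_1 = (1, 0, 0, 0)ᵀ
v_2 = (0, 1, 0, 0)ᵀ

Let N = A − (3)·I. We want v_2 with N^2 v_2 = 0 but N^1 v_2 ≠ 0; then v_{j-1} := N · v_j for j = 2, …, 2.

Pick v_2 = (0, 1, 0, 0)ᵀ.
Then v_1 = N · v_2 = (1, 0, 0, 0)ᵀ.

Sanity check: (A − (3)·I) v_1 = (0, 0, 0, 0)ᵀ = 0. ✓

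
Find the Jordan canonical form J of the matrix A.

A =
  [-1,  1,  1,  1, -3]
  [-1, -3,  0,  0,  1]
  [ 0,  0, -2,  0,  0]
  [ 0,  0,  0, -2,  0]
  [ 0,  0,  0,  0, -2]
J_3(-2) ⊕ J_1(-2) ⊕ J_1(-2)

The characteristic polynomial is
  det(x·I − A) = x^5 + 10*x^4 + 40*x^3 + 80*x^2 + 80*x + 32 = (x + 2)^5

Eigenvalues and multiplicities (the geometric multiplicity of λ is n − rank(A − λI), which equals the number of Jordan blocks for λ):
  λ = -2: algebraic multiplicity = 5, geometric multiplicity = 3

Determining the block sizes for each eigenvalue:
  λ = -2: with am = 5 and gm = 3, the partition is not yet determined (e.g. several partitions of 5 into 3 parts exist). Let N = A − (-2)·I. Computing rank(N^1) = 2, rank(N^2) = 1, rank(N^3) = 0; the number of blocks of size ≥ j is rank(N^{j−1}) − rank(N^j), giving [3, 1, 1]. So we have 1 block(s) of size 3, 2 block(s) of size 1 → block sizes [3, 1, 1]

Assembling the blocks gives a Jordan form
J =
  [-2,  1,  0,  0,  0]
  [ 0, -2,  1,  0,  0]
  [ 0,  0, -2,  0,  0]
  [ 0,  0,  0, -2,  0]
  [ 0,  0,  0,  0, -2]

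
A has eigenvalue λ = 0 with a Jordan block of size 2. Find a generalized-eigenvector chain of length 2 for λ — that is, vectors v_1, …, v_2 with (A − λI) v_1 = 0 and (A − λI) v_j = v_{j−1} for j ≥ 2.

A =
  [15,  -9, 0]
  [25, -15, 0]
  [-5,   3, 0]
A Jordan chain for λ = 0 of length 2:
v_1 = (15, 25, -5)ᵀ
v_2 = (1, 0, 0)ᵀ

Let N = A − (0)·I. We want v_2 with N^2 v_2 = 0 but N^1 v_2 ≠ 0; then v_{j-1} := N · v_j for j = 2, …, 2.

Pick v_2 = (1, 0, 0)ᵀ.
Then v_1 = N · v_2 = (15, 25, -5)ᵀ.

Sanity check: (A − (0)·I) v_1 = (0, 0, 0)ᵀ = 0. ✓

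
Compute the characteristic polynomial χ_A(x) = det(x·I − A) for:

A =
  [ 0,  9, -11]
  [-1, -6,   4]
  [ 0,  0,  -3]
x^3 + 9*x^2 + 27*x + 27

Expanding det(x·I − A) (e.g. by cofactor expansion or by noting that A is similar to its Jordan form J, which has the same characteristic polynomial as A) gives
  χ_A(x) = x^3 + 9*x^2 + 27*x + 27
which factors as (x + 3)^3. The eigenvalues (with algebraic multiplicities) are λ = -3 with multiplicity 3.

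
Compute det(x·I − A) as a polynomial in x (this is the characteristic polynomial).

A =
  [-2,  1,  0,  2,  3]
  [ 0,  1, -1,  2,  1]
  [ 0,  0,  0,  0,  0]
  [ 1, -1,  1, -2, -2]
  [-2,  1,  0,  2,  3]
x^5

Expanding det(x·I − A) (e.g. by cofactor expansion or by noting that A is similar to its Jordan form J, which has the same characteristic polynomial as A) gives
  χ_A(x) = x^5
which factors as x^5. The eigenvalues (with algebraic multiplicities) are λ = 0 with multiplicity 5.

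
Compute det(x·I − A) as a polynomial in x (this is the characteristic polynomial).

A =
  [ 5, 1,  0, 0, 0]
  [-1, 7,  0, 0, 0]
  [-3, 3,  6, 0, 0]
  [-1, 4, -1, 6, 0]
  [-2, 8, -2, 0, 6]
x^5 - 30*x^4 + 360*x^3 - 2160*x^2 + 6480*x - 7776

Expanding det(x·I − A) (e.g. by cofactor expansion or by noting that A is similar to its Jordan form J, which has the same characteristic polynomial as A) gives
  χ_A(x) = x^5 - 30*x^4 + 360*x^3 - 2160*x^2 + 6480*x - 7776
which factors as (x - 6)^5. The eigenvalues (with algebraic multiplicities) are λ = 6 with multiplicity 5.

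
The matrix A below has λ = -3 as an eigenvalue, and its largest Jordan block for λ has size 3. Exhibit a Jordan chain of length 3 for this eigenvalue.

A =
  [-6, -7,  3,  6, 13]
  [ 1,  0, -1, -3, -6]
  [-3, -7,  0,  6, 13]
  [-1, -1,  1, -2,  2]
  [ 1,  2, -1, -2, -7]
A Jordan chain for λ = -3 of length 3:
v_1 = (-1, 0, -1, 0, 0)ᵀ
v_2 = (-7, 3, -7, -1, 2)ᵀ
v_3 = (0, 1, 0, 0, 0)ᵀ

Let N = A − (-3)·I. We want v_3 with N^3 v_3 = 0 but N^2 v_3 ≠ 0; then v_{j-1} := N · v_j for j = 3, …, 2.

Pick v_3 = (0, 1, 0, 0, 0)ᵀ.
Then v_2 = N · v_3 = (-7, 3, -7, -1, 2)ᵀ.
Then v_1 = N · v_2 = (-1, 0, -1, 0, 0)ᵀ.

Sanity check: (A − (-3)·I) v_1 = (0, 0, 0, 0, 0)ᵀ = 0. ✓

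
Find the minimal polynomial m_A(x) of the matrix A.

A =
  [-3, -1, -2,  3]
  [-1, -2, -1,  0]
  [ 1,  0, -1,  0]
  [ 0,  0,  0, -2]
x^3 + 6*x^2 + 12*x + 8

The characteristic polynomial is χ_A(x) = (x + 2)^4, so the eigenvalues are known. The minimal polynomial is
  m_A(x) = Π_λ (x − λ)^{k_λ}
where k_λ is the size of the *largest* Jordan block for λ (equivalently, the smallest k with (A − λI)^k v = 0 for every generalised eigenvector v of λ).

  λ = -2: largest Jordan block has size 3, contributing (x + 2)^3

So m_A(x) = (x + 2)^3 = x^3 + 6*x^2 + 12*x + 8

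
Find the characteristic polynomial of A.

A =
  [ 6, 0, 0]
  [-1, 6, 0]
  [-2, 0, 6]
x^3 - 18*x^2 + 108*x - 216

Expanding det(x·I − A) (e.g. by cofactor expansion or by noting that A is similar to its Jordan form J, which has the same characteristic polynomial as A) gives
  χ_A(x) = x^3 - 18*x^2 + 108*x - 216
which factors as (x - 6)^3. The eigenvalues (with algebraic multiplicities) are λ = 6 with multiplicity 3.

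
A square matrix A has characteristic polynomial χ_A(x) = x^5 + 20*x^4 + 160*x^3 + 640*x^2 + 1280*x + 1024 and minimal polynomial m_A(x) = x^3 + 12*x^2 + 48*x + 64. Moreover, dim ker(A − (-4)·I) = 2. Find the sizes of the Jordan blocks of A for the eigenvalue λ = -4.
Block sizes for λ = -4: [3, 2]

Step 1 — from the characteristic polynomial, algebraic multiplicity of λ = -4 is 5. From dim ker(A − (-4)·I) = 2, there are exactly 2 Jordan blocks for λ = -4.
Step 2 — from the minimal polynomial, the factor (x + 4)^3 tells us the largest block for λ = -4 has size 3.
Step 3 — with total size 5, 2 blocks, and largest block 3, the block sizes (in nonincreasing order) are [3, 2].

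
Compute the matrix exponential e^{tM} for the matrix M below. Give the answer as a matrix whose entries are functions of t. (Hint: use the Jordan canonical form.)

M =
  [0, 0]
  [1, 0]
e^{tM} =
  [1, 0]
  [t, 1]

Strategy: write M = P · J · P⁻¹ where J is a Jordan canonical form, so e^{tM} = P · e^{tJ} · P⁻¹, and e^{tJ} can be computed block-by-block.

M has Jordan form
J =
  [0, 1]
  [0, 0]
(up to reordering of blocks).

Per-block formulas:
  For a 2×2 Jordan block J_2(0): exp(t · J_2(0)) = e^(0t)·(I + t·N), where N is the 2×2 nilpotent shift.

After assembling e^{tJ} and conjugating by P, we get:

e^{tM} =
  [1, 0]
  [t, 1]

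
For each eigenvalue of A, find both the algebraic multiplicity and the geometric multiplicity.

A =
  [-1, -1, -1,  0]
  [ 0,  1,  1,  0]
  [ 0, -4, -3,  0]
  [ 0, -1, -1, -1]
λ = -1: alg = 4, geom = 2

Step 1 — factor the characteristic polynomial to read off the algebraic multiplicities:
  χ_A(x) = (x + 1)^4

Step 2 — compute geometric multiplicities via the rank-nullity identity g(λ) = n − rank(A − λI):
  rank(A − (-1)·I) = 2, so dim ker(A − (-1)·I) = n − 2 = 2

Summary:
  λ = -1: algebraic multiplicity = 4, geometric multiplicity = 2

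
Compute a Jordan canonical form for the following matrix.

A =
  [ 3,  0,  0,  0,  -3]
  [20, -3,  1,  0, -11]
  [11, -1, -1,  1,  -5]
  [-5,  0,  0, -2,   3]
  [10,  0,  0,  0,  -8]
J_1(-3) ⊕ J_3(-2) ⊕ J_1(-2)

The characteristic polynomial is
  det(x·I − A) = x^5 + 11*x^4 + 48*x^3 + 104*x^2 + 112*x + 48 = (x + 2)^4*(x + 3)

Eigenvalues and multiplicities (the geometric multiplicity of λ is n − rank(A − λI), which equals the number of Jordan blocks for λ):
  λ = -3: algebraic multiplicity = 1, geometric multiplicity = 1
  λ = -2: algebraic multiplicity = 4, geometric multiplicity = 2

Determining the block sizes for each eigenvalue:
  λ = -3: one block (gm = 1), so the single block has size am = 1 → block sizes [1]
  λ = -2: with am = 4 and gm = 2, the partition is not yet determined (e.g. several partitions of 4 into 2 parts exist). Let N = A − (-2)·I. Computing rank(N^1) = 3, rank(N^2) = 2, rank(N^3) = 1; the number of blocks of size ≥ j is rank(N^{j−1}) − rank(N^j), giving [2, 1, 1]. So we have 1 block(s) of size 3, 1 block(s) of size 1 → block sizes [3, 1]

Assembling the blocks gives a Jordan form
J =
  [-3,  0,  0,  0,  0]
  [ 0, -2,  1,  0,  0]
  [ 0,  0, -2,  1,  0]
  [ 0,  0,  0, -2,  0]
  [ 0,  0,  0,  0, -2]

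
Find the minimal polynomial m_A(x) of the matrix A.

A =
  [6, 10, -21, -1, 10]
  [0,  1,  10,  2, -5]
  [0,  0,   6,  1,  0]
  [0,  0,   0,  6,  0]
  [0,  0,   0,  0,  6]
x^4 - 19*x^3 + 126*x^2 - 324*x + 216

The characteristic polynomial is χ_A(x) = (x - 6)^4*(x - 1), so the eigenvalues are known. The minimal polynomial is
  m_A(x) = Π_λ (x − λ)^{k_λ}
where k_λ is the size of the *largest* Jordan block for λ (equivalently, the smallest k with (A − λI)^k v = 0 for every generalised eigenvector v of λ).

  λ = 1: largest Jordan block has size 1, contributing (x − 1)
  λ = 6: largest Jordan block has size 3, contributing (x − 6)^3

So m_A(x) = (x - 6)^3*(x - 1) = x^4 - 19*x^3 + 126*x^2 - 324*x + 216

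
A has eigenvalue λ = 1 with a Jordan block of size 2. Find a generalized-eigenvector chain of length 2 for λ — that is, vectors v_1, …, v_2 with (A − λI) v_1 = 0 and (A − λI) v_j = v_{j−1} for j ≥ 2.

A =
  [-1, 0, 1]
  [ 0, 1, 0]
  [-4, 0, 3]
A Jordan chain for λ = 1 of length 2:
v_1 = (-2, 0, -4)ᵀ
v_2 = (1, 0, 0)ᵀ

Let N = A − (1)·I. We want v_2 with N^2 v_2 = 0 but N^1 v_2 ≠ 0; then v_{j-1} := N · v_j for j = 2, …, 2.

Pick v_2 = (1, 0, 0)ᵀ.
Then v_1 = N · v_2 = (-2, 0, -4)ᵀ.

Sanity check: (A − (1)·I) v_1 = (0, 0, 0)ᵀ = 0. ✓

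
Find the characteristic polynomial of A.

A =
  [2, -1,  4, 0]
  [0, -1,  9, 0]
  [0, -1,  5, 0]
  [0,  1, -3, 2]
x^4 - 8*x^3 + 24*x^2 - 32*x + 16

Expanding det(x·I − A) (e.g. by cofactor expansion or by noting that A is similar to its Jordan form J, which has the same characteristic polynomial as A) gives
  χ_A(x) = x^4 - 8*x^3 + 24*x^2 - 32*x + 16
which factors as (x - 2)^4. The eigenvalues (with algebraic multiplicities) are λ = 2 with multiplicity 4.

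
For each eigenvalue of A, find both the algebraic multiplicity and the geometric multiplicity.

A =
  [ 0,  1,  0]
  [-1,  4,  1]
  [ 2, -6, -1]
λ = 1: alg = 3, geom = 1

Step 1 — factor the characteristic polynomial to read off the algebraic multiplicities:
  χ_A(x) = (x - 1)^3

Step 2 — compute geometric multiplicities via the rank-nullity identity g(λ) = n − rank(A − λI):
  rank(A − (1)·I) = 2, so dim ker(A − (1)·I) = n − 2 = 1

Summary:
  λ = 1: algebraic multiplicity = 3, geometric multiplicity = 1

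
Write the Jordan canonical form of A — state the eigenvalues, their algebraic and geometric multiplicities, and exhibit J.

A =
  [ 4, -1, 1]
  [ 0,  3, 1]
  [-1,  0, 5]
J_3(4)

The characteristic polynomial is
  det(x·I − A) = x^3 - 12*x^2 + 48*x - 64 = (x - 4)^3

Eigenvalues and multiplicities (the geometric multiplicity of λ is n − rank(A − λI), which equals the number of Jordan blocks for λ):
  λ = 4: algebraic multiplicity = 3, geometric multiplicity = 1

Determining the block sizes for each eigenvalue:
  λ = 4: one block (gm = 1), so the single block has size am = 3 → block sizes [3]

Assembling the blocks gives a Jordan form
J =
  [4, 1, 0]
  [0, 4, 1]
  [0, 0, 4]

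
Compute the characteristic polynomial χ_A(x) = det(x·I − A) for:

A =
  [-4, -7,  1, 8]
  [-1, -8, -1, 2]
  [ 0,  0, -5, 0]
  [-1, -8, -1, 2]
x^4 + 15*x^3 + 75*x^2 + 125*x

Expanding det(x·I − A) (e.g. by cofactor expansion or by noting that A is similar to its Jordan form J, which has the same characteristic polynomial as A) gives
  χ_A(x) = x^4 + 15*x^3 + 75*x^2 + 125*x
which factors as x*(x + 5)^3. The eigenvalues (with algebraic multiplicities) are λ = -5 with multiplicity 3, λ = 0 with multiplicity 1.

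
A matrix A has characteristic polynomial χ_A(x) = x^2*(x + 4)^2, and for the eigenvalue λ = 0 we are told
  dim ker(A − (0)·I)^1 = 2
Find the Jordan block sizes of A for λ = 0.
Block sizes for λ = 0: [1, 1]

From the dimensions of kernels of powers, the number of Jordan blocks of size at least j is d_j − d_{j−1} where d_j = dim ker(N^j) (with d_0 = 0). Computing the differences gives [2].
The number of blocks of size exactly k is (#blocks of size ≥ k) − (#blocks of size ≥ k + 1), so the partition is: 2 block(s) of size 1.
In nonincreasing order the block sizes are [1, 1].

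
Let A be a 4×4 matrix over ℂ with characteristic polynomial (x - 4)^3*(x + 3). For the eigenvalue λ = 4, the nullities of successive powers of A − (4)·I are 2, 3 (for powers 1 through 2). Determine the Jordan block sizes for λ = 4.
Block sizes for λ = 4: [2, 1]

From the dimensions of kernels of powers, the number of Jordan blocks of size at least j is d_j − d_{j−1} where d_j = dim ker(N^j) (with d_0 = 0). Computing the differences gives [2, 1].
The number of blocks of size exactly k is (#blocks of size ≥ k) − (#blocks of size ≥ k + 1), so the partition is: 1 block(s) of size 1, 1 block(s) of size 2.
In nonincreasing order the block sizes are [2, 1].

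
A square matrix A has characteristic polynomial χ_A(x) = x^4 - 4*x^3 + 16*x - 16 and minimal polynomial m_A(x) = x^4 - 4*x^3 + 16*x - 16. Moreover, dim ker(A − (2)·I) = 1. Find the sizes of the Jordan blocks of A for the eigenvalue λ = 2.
Block sizes for λ = 2: [3]

Step 1 — from the characteristic polynomial, algebraic multiplicity of λ = 2 is 3. From dim ker(A − (2)·I) = 1, there are exactly 1 Jordan blocks for λ = 2.
Step 2 — from the minimal polynomial, the factor (x − 2)^3 tells us the largest block for λ = 2 has size 3.
Step 3 — with total size 3, 1 blocks, and largest block 3, the block sizes (in nonincreasing order) are [3].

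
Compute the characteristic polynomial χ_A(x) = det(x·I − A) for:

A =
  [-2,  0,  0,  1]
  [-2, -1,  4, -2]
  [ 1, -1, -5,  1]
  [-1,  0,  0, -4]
x^4 + 12*x^3 + 54*x^2 + 108*x + 81

Expanding det(x·I − A) (e.g. by cofactor expansion or by noting that A is similar to its Jordan form J, which has the same characteristic polynomial as A) gives
  χ_A(x) = x^4 + 12*x^3 + 54*x^2 + 108*x + 81
which factors as (x + 3)^4. The eigenvalues (with algebraic multiplicities) are λ = -3 with multiplicity 4.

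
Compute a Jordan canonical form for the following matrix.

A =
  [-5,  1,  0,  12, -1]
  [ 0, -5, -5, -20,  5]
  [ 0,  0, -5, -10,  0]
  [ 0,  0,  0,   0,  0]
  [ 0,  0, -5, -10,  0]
J_2(-5) ⊕ J_1(-5) ⊕ J_1(0) ⊕ J_1(0)

The characteristic polynomial is
  det(x·I − A) = x^5 + 15*x^4 + 75*x^3 + 125*x^2 = x^2*(x + 5)^3

Eigenvalues and multiplicities (the geometric multiplicity of λ is n − rank(A − λI), which equals the number of Jordan blocks for λ):
  λ = -5: algebraic multiplicity = 3, geometric multiplicity = 2
  λ = 0: algebraic multiplicity = 2, geometric multiplicity = 2

Determining the block sizes for each eigenvalue:
  λ = -5: 2 blocks summing to 3 forces exactly one block of size 2 and the rest size 1 → block sizes [2, 1]
  λ = 0: gm = am = 2, so every block has size 1 → block sizes [1, 1]

Assembling the blocks gives a Jordan form
J =
  [-5,  1,  0, 0, 0]
  [ 0, -5,  0, 0, 0]
  [ 0,  0, -5, 0, 0]
  [ 0,  0,  0, 0, 0]
  [ 0,  0,  0, 0, 0]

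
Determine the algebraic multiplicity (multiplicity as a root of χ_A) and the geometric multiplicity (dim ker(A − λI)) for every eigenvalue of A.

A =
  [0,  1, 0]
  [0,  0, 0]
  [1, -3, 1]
λ = 0: alg = 2, geom = 1; λ = 1: alg = 1, geom = 1

Step 1 — factor the characteristic polynomial to read off the algebraic multiplicities:
  χ_A(x) = x^2*(x - 1)

Step 2 — compute geometric multiplicities via the rank-nullity identity g(λ) = n − rank(A − λI):
  rank(A − (0)·I) = 2, so dim ker(A − (0)·I) = n − 2 = 1
  rank(A − (1)·I) = 2, so dim ker(A − (1)·I) = n − 2 = 1

Summary:
  λ = 0: algebraic multiplicity = 2, geometric multiplicity = 1
  λ = 1: algebraic multiplicity = 1, geometric multiplicity = 1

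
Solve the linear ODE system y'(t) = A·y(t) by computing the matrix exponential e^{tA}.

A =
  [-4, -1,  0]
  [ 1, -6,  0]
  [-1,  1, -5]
e^{tA} =
  [t*exp(-5*t) + exp(-5*t), -t*exp(-5*t), 0]
  [t*exp(-5*t), -t*exp(-5*t) + exp(-5*t), 0]
  [-t*exp(-5*t), t*exp(-5*t), exp(-5*t)]

Strategy: write A = P · J · P⁻¹ where J is a Jordan canonical form, so e^{tA} = P · e^{tJ} · P⁻¹, and e^{tJ} can be computed block-by-block.

A has Jordan form
J =
  [-5,  1,  0]
  [ 0, -5,  0]
  [ 0,  0, -5]
(up to reordering of blocks).

Per-block formulas:
  For a 2×2 Jordan block J_2(-5): exp(t · J_2(-5)) = e^(-5t)·(I + t·N), where N is the 2×2 nilpotent shift.
  For a 1×1 block at λ = -5: exp(t · [-5]) = [e^(-5t)].

After assembling e^{tJ} and conjugating by P, we get:

e^{tA} =
  [t*exp(-5*t) + exp(-5*t), -t*exp(-5*t), 0]
  [t*exp(-5*t), -t*exp(-5*t) + exp(-5*t), 0]
  [-t*exp(-5*t), t*exp(-5*t), exp(-5*t)]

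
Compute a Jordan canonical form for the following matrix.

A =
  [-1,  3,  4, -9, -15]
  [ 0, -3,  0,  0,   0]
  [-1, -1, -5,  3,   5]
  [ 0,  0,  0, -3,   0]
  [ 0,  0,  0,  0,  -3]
J_3(-3) ⊕ J_1(-3) ⊕ J_1(-3)

The characteristic polynomial is
  det(x·I − A) = x^5 + 15*x^4 + 90*x^3 + 270*x^2 + 405*x + 243 = (x + 3)^5

Eigenvalues and multiplicities (the geometric multiplicity of λ is n − rank(A − λI), which equals the number of Jordan blocks for λ):
  λ = -3: algebraic multiplicity = 5, geometric multiplicity = 3

Determining the block sizes for each eigenvalue:
  λ = -3: with am = 5 and gm = 3, the partition is not yet determined (e.g. several partitions of 5 into 3 parts exist). Let N = A − (-3)·I. Computing rank(N^1) = 2, rank(N^2) = 1, rank(N^3) = 0; the number of blocks of size ≥ j is rank(N^{j−1}) − rank(N^j), giving [3, 1, 1]. So we have 1 block(s) of size 3, 2 block(s) of size 1 → block sizes [3, 1, 1]

Assembling the blocks gives a Jordan form
J =
  [-3,  1,  0,  0,  0]
  [ 0, -3,  1,  0,  0]
  [ 0,  0, -3,  0,  0]
  [ 0,  0,  0, -3,  0]
  [ 0,  0,  0,  0, -3]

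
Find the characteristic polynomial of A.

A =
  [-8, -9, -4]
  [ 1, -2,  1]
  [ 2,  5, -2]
x^3 + 12*x^2 + 48*x + 64

Expanding det(x·I − A) (e.g. by cofactor expansion or by noting that A is similar to its Jordan form J, which has the same characteristic polynomial as A) gives
  χ_A(x) = x^3 + 12*x^2 + 48*x + 64
which factors as (x + 4)^3. The eigenvalues (with algebraic multiplicities) are λ = -4 with multiplicity 3.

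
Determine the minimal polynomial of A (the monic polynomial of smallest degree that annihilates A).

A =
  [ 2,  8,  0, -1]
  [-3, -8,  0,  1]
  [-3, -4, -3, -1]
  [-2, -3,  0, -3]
x^3 + 9*x^2 + 27*x + 27

The characteristic polynomial is χ_A(x) = (x + 3)^4, so the eigenvalues are known. The minimal polynomial is
  m_A(x) = Π_λ (x − λ)^{k_λ}
where k_λ is the size of the *largest* Jordan block for λ (equivalently, the smallest k with (A − λI)^k v = 0 for every generalised eigenvector v of λ).

  λ = -3: largest Jordan block has size 3, contributing (x + 3)^3

So m_A(x) = (x + 3)^3 = x^3 + 9*x^2 + 27*x + 27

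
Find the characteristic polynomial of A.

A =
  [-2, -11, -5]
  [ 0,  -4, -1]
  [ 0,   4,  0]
x^3 + 6*x^2 + 12*x + 8

Expanding det(x·I − A) (e.g. by cofactor expansion or by noting that A is similar to its Jordan form J, which has the same characteristic polynomial as A) gives
  χ_A(x) = x^3 + 6*x^2 + 12*x + 8
which factors as (x + 2)^3. The eigenvalues (with algebraic multiplicities) are λ = -2 with multiplicity 3.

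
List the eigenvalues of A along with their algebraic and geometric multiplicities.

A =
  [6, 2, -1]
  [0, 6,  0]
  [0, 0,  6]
λ = 6: alg = 3, geom = 2

Step 1 — factor the characteristic polynomial to read off the algebraic multiplicities:
  χ_A(x) = (x - 6)^3

Step 2 — compute geometric multiplicities via the rank-nullity identity g(λ) = n − rank(A − λI):
  rank(A − (6)·I) = 1, so dim ker(A − (6)·I) = n − 1 = 2

Summary:
  λ = 6: algebraic multiplicity = 3, geometric multiplicity = 2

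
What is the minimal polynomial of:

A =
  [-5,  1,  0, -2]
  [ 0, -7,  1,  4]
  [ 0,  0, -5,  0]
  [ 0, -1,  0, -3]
x^3 + 15*x^2 + 75*x + 125

The characteristic polynomial is χ_A(x) = (x + 5)^4, so the eigenvalues are known. The minimal polynomial is
  m_A(x) = Π_λ (x − λ)^{k_λ}
where k_λ is the size of the *largest* Jordan block for λ (equivalently, the smallest k with (A − λI)^k v = 0 for every generalised eigenvector v of λ).

  λ = -5: largest Jordan block has size 3, contributing (x + 5)^3

So m_A(x) = (x + 5)^3 = x^3 + 15*x^2 + 75*x + 125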